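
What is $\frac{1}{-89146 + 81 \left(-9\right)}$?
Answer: $- \frac{1}{89875} \approx -1.1127 \cdot 10^{-5}$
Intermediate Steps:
$\frac{1}{-89146 + 81 \left(-9\right)} = \frac{1}{-89146 - 729} = \frac{1}{-89875} = - \frac{1}{89875}$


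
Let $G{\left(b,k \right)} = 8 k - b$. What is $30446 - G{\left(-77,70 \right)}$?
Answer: $29809$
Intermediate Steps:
$G{\left(b,k \right)} = - b + 8 k$
$30446 - G{\left(-77,70 \right)} = 30446 - \left(\left(-1\right) \left(-77\right) + 8 \cdot 70\right) = 30446 - \left(77 + 560\right) = 30446 - 637 = 29809$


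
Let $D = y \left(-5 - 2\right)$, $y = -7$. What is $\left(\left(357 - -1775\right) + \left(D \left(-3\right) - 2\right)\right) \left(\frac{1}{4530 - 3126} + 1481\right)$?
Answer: $\frac{1374433825}{468} \approx 2.9368 \cdot 10^{6}$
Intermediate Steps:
$D = 49$ ($D = - 7 \left(-5 - 2\right) = \left(-7\right) \left(-7\right) = 49$)
$\left(\left(357 - -1775\right) + \left(D \left(-3\right) - 2\right)\right) \left(\frac{1}{4530 - 3126} + 1481\right) = \left(\left(357 - -1775\right) + \left(49 \left(-3\right) - 2\right)\right) \left(\frac{1}{4530 - 3126} + 1481\right) = \left(\left(357 + 1775\right) - 149\right) \left(\frac{1}{1404} + 1481\right) = \left(2132 - 149\right) \left(\frac{1}{1404} + 1481\right) = 1983 \cdot \frac{2079325}{1404} = \frac{1374433825}{468}$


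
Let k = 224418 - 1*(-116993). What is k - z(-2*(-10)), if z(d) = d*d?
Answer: 341011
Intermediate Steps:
k = 341411 (k = 224418 + 116993 = 341411)
z(d) = d²
k - z(-2*(-10)) = 341411 - (-2*(-10))² = 341411 - 1*20² = 341411 - 1*400 = 341411 - 400 = 341011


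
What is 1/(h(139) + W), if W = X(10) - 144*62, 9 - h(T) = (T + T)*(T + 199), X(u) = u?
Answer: -1/102873 ≈ -9.7207e-6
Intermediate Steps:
h(T) = 9 - 2*T*(199 + T) (h(T) = 9 - (T + T)*(T + 199) = 9 - 2*T*(199 + T))
W = -8918 (W = 10 - 144*62 = 10 - 8928 = -8918)
1/(h(139) + W) = 1/((9 - 398*139 - 2*139²) - 8918) = 1/((9 - 55322 - 2*19321) - 8918) = 1/((9 - 55322 - 38642) - 8918) = 1/(-93955 - 8918) = 1/(-102873) = -1/102873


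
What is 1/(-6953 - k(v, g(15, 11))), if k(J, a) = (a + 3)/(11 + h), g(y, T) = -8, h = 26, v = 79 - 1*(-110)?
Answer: -37/257256 ≈ -0.00014383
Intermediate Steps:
v = 189 (v = 79 + 110 = 189)
k(J, a) = 3/37 + a/37 (k(J, a) = (a + 3)/(11 + 26) = (3 + a)/37 = (3 + a)*(1/37) = 3/37 + a/37)
1/(-6953 - k(v, g(15, 11))) = 1/(-6953 - (3/37 + (1/37)*(-8))) = 1/(-6953 - (3/37 - 8/37)) = 1/(-6953 - 1*(-5/37)) = 1/(-6953 + 5/37) = 1/(-257256/37) = -37/257256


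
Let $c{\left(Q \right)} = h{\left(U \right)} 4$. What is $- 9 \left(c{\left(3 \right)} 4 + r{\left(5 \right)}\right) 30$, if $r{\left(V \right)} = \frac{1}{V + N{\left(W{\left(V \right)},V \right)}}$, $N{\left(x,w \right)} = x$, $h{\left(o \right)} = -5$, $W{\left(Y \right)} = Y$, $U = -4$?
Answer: $21573$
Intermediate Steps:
$c{\left(Q \right)} = -20$ ($c{\left(Q \right)} = \left(-5\right) 4 = -20$)
$r{\left(V \right)} = \frac{1}{2 V}$ ($r{\left(V \right)} = \frac{1}{V + V} = \frac{1}{2 V}$)
$- 9 \left(c{\left(3 \right)} 4 + r{\left(5 \right)}\right) 30 = - 9 \left(\left(-20\right) 4 + \frac{1}{2 \cdot 5}\right) 30 = - 9 \left(-80 + \frac{1}{2} \cdot \frac{1}{5}\right) 30 = - 9 \left(-80 + \frac{1}{10}\right) 30 = \left(-9\right) \left(- \frac{799}{10}\right) 30 = \frac{7191}{10} \cdot 30 = 21573$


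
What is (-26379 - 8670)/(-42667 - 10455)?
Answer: 35049/53122 ≈ 0.65978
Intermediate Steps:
(-26379 - 8670)/(-42667 - 10455) = -35049/(-53122) = -35049*(-1/53122) = 35049/53122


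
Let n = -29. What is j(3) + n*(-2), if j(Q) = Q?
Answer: 61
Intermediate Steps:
j(3) + n*(-2) = 3 - 29*(-2) = 3 + 58 = 61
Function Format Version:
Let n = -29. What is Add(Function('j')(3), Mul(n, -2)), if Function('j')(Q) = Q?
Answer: 61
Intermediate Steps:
Add(Function('j')(3), Mul(n, -2)) = Add(3, Mul(-29, -2)) = Add(3, 58) = 61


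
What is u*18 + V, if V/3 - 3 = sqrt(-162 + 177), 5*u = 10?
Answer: 45 + 3*sqrt(15) ≈ 56.619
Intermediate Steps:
u = 2 (u = (1/5)*10 = 2)
V = 9 + 3*sqrt(15) (V = 9 + 3*sqrt(-162 + 177) = 9 + 3*sqrt(15) ≈ 20.619)
u*18 + V = 2*18 + (9 + 3*sqrt(15)) = 36 + (9 + 3*sqrt(15)) = 45 + 3*sqrt(15)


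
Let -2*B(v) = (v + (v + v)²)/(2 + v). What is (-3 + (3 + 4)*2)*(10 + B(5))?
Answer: 55/2 ≈ 27.500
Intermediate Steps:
B(v) = -(v + 4*v²)/(2*(2 + v)) (B(v) = -(v + (v + v)²)/(2*(2 + v)) = -(v + (2*v)²)/(2*(2 + v)) = -(v + 4*v²)/(2*(2 + v)))
(-3 + (3 + 4)*2)*(10 + B(5)) = (-3 + (3 + 4)*2)*(10 - 1*5*(1 + 4*5)/(4 + 2*5)) = (-3 + 7*2)*(10 - 1*5*(1 + 20)/(4 + 10)) = (-3 + 14)*(10 - 1*5*21/14) = 11*(10 - 1*5*1/14*21) = 11*(10 - 15/2) = 11*(5/2) = 55/2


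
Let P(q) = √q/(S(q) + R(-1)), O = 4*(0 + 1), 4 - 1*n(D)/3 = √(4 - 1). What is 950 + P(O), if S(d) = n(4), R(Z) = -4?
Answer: 35166/37 + 6*√3/37 ≈ 950.71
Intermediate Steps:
n(D) = 12 - 3*√3 (n(D) = 12 - 3*√(4 - 1) = 12 - 3*√3)
S(d) = 12 - 3*√3
O = 4 (O = 4*1 = 4)
P(q) = √q/(8 - 3*√3) (P(q) = √q/((12 - 3*√3) - 4) = √q/(8 - 3*√3))
950 + P(O) = 950 + (8*√4/37 + 3*√3*√4/37) = 950 + ((8/37)*2 + (3/37)*√3*2) = 950 + (16/37 + 6*√3/37) = 35166/37 + 6*√3/37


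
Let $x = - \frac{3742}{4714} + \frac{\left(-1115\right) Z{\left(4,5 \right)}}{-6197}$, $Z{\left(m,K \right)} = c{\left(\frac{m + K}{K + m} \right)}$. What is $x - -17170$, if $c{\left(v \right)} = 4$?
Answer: $\frac{250789586563}{14606329} \approx 17170.0$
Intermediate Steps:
$Z{\left(m,K \right)} = 4$
$x = - \frac{1082367}{14606329}$ ($x = - \frac{3742}{4714} + \frac{\left(-1115\right) 4}{-6197} = \left(-3742\right) \frac{1}{4714} - - \frac{4460}{6197} = - \frac{1871}{2357} + \frac{4460}{6197} = - \frac{1082367}{14606329} \approx -0.074103$)
$x - -17170 = - \frac{1082367}{14606329} - -17170 = - \frac{1082367}{14606329} + 17170 = \frac{250789586563}{14606329}$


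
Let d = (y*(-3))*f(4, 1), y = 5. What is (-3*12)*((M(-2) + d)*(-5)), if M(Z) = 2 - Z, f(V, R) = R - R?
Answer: 720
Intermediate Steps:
f(V, R) = 0
d = 0 (d = (5*(-3))*0 = -15*0 = 0)
(-3*12)*((M(-2) + d)*(-5)) = (-3*12)*(((2 - 1*(-2)) + 0)*(-5)) = -36*((2 + 2) + 0)*(-5) = -36*(4 + 0)*(-5) = -144*(-5) = -36*(-20) = 720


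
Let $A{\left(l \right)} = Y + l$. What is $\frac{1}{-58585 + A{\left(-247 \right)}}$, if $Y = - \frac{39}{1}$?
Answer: $- \frac{1}{58871} \approx -1.6986 \cdot 10^{-5}$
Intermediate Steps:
$Y = -39$ ($Y = \left(-39\right) 1 = -39$)
$A{\left(l \right)} = -39 + l$
$\frac{1}{-58585 + A{\left(-247 \right)}} = \frac{1}{-58585 - 286} = \frac{1}{-58871} = - \frac{1}{58871}$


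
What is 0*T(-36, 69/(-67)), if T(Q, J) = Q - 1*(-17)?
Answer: 0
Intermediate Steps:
T(Q, J) = 17 + Q (T(Q, J) = Q + 17 = 17 + Q)
0*T(-36, 69/(-67)) = 0*(17 - 36) = 0*(-19) = 0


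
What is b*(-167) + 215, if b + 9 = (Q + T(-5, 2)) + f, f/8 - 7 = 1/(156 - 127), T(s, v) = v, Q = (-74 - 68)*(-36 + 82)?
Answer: 31402068/29 ≈ 1.0828e+6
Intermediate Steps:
Q = -6532 (Q = -142*46 = -6532)
f = 1632/29 (f = 56 + 8/(156 - 127) = 56 + 8/29 = 1632/29 ≈ 56.276)
b = -187999/29 (b = -9 + ((-6532 + 2) + 1632/29) = -9 + (-6530 + 1632/29) = -9 - 187738/29 = -187999/29 ≈ -6482.7)
b*(-167) + 215 = -187999/29*(-167) + 215 = 31395833/29 + 215 = 31402068/29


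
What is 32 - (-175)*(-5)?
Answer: -843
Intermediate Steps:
32 - (-175)*(-5) = 32 - 35*25 = 32 - 875 = -843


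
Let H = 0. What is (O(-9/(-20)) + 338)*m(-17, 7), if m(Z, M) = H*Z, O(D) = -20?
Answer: 0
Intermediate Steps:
m(Z, M) = 0 (m(Z, M) = 0*Z = 0)
(O(-9/(-20)) + 338)*m(-17, 7) = (-20 + 338)*0 = 318*0 = 0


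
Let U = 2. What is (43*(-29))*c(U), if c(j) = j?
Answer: -2494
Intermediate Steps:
(43*(-29))*c(U) = (43*(-29))*2 = -1247*2 = -2494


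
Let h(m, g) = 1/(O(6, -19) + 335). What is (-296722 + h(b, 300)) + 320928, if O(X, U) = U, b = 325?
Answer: 7649097/316 ≈ 24206.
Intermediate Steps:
h(m, g) = 1/316 (h(m, g) = 1/(-19 + 335) = 1/316)
(-296722 + h(b, 300)) + 320928 = (-296722 + 1/316) + 320928 = -93764151/316 + 320928 = 7649097/316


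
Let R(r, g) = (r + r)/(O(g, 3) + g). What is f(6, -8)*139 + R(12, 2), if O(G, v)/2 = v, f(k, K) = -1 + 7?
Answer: 837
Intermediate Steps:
f(k, K) = 6
O(G, v) = 2*v
R(r, g) = 2*r/(6 + g) (R(r, g) = (r + r)/(2*3 + g) = (2*r)/(6 + g) = 2*r/(6 + g))
f(6, -8)*139 + R(12, 2) = 6*139 + 2*12/(6 + 2) = 834 + 2*12/8 = 834 + 2*12*(⅛) = 834 + 3 = 837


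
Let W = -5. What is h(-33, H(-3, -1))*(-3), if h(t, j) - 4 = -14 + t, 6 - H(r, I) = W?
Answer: 129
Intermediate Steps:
H(r, I) = 11 (H(r, I) = 6 - 1*(-5) = 6 + 5 = 11)
h(t, j) = -10 + t (h(t, j) = 4 + (-14 + t) = -10 + t)
h(-33, H(-3, -1))*(-3) = (-10 - 33)*(-3) = -43*(-3) = 129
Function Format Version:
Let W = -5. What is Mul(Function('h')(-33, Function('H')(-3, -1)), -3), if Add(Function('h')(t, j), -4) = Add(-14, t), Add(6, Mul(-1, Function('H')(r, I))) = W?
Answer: 129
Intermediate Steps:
Function('H')(r, I) = 11 (Function('H')(r, I) = Add(6, Mul(-1, -5)) = Add(6, 5) = 11)
Function('h')(t, j) = Add(-10, t) (Function('h')(t, j) = Add(4, Add(-14, t)) = Add(-10, t))
Mul(Function('h')(-33, Function('H')(-3, -1)), -3) = Mul(Add(-10, -33), -3) = Mul(-43, -3) = 129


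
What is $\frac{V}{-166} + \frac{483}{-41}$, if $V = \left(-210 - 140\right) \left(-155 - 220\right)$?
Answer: $- \frac{2730714}{3403} \approx -802.44$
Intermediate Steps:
$V = 131250$ ($V = \left(-350\right) \left(-375\right) = 131250$)
$\frac{V}{-166} + \frac{483}{-41} = \frac{131250}{-166} + \frac{483}{-41} = 131250 \left(- \frac{1}{166}\right) + 483 \left(- \frac{1}{41}\right) = - \frac{65625}{83} - \frac{483}{41} = - \frac{2730714}{3403}$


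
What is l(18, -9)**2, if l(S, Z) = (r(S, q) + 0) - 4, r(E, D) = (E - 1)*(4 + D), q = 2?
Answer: 9604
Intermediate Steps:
r(E, D) = (-1 + E)*(4 + D)
l(S, Z) = -10 + 6*S (l(S, Z) = ((-4 - 1*2 + 4*S + 2*S) + 0) - 4 = ((-4 - 2 + 4*S + 2*S) + 0) - 4 = ((-6 + 6*S) + 0) - 4 = (-6 + 6*S) - 4 = -10 + 6*S)
l(18, -9)**2 = (-10 + 6*18)**2 = (-10 + 108)**2 = 98**2 = 9604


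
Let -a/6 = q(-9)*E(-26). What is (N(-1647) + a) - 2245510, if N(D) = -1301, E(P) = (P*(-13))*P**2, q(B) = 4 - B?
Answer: -20068875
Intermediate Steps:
E(P) = -13*P**3 (E(P) = (-13*P)*P**2 = -13*P**3)
a = -17822064 (a = -6*(4 - 1*(-9))*(-13*(-26)**3) = -6*(4 + 9)*(-13*(-17576)) = -78*228488 = -6*2970344 = -17822064)
(N(-1647) + a) - 2245510 = (-1301 - 17822064) - 2245510 = -17823365 - 2245510 = -20068875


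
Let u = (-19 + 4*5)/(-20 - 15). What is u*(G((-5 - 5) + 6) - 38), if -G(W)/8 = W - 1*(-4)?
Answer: 38/35 ≈ 1.0857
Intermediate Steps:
G(W) = -32 - 8*W (G(W) = -8*(W - 1*(-4)) = -8*(W + 4) = -8*(4 + W) = -32 - 8*W)
u = -1/35 (u = (-19 + 20)/(-35) = 1*(-1/35) = -1/35 ≈ -0.028571)
u*(G((-5 - 5) + 6) - 38) = -((-32 - 8*((-5 - 5) + 6)) - 38)/35 = -((-32 - 8*(-10 + 6)) - 38)/35 = -((-32 - 8*(-4)) - 38)/35 = -((-32 + 32) - 38)/35 = -(0 - 38)/35 = -1/35*(-38) = 38/35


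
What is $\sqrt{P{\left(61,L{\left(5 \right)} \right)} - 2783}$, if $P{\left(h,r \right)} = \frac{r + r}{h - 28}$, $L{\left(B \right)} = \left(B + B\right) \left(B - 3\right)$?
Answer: $\frac{i \sqrt{3029367}}{33} \approx 52.743 i$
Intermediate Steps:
$L{\left(B \right)} = 2 B \left(-3 + B\right)$
$P{\left(h,r \right)} = \frac{2 r}{-28 + h}$
$\sqrt{P{\left(61,L{\left(5 \right)} \right)} - 2783} = \sqrt{\frac{2 \cdot 2 \cdot 5 \left(-3 + 5\right)}{-28 + 61} - 2783} = \sqrt{\frac{2 \cdot 2 \cdot 5 \cdot 2}{33} - 2783} = \sqrt{2 \cdot 20 \cdot \frac{1}{33} - 2783} = \sqrt{\frac{40}{33} - 2783} = \sqrt{- \frac{91799}{33}} = \frac{i \sqrt{3029367}}{33}$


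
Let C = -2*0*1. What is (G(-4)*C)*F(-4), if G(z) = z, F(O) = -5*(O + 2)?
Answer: 0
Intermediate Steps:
F(O) = -10 - 5*O (F(O) = -5*(2 + O) = -10 - 5*O)
C = 0 (C = 0*1 = 0)
(G(-4)*C)*F(-4) = (-4*0)*(-10 - 5*(-4)) = 0*(-10 + 20) = 0*10 = 0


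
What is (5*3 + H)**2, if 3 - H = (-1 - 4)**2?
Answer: 49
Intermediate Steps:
H = -22 (H = 3 - (-1 - 4)**2 = 3 - 1*(-5)**2 = 3 - 1*25 = 3 - 25 = -22)
(5*3 + H)**2 = (5*3 - 22)**2 = (15 - 22)**2 = (-7)**2 = 49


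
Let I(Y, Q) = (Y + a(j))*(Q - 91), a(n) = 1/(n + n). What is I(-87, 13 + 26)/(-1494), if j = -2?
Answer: -4537/1494 ≈ -3.0368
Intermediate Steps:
a(n) = 1/(2*n)
I(Y, Q) = (-91 + Q)*(-1/4 + Y) (I(Y, Q) = (Y + (1/2)/(-2))*(Q - 91) = (Y + (1/2)*(-1/2))*(-91 + Q) = (Y - 1/4)*(-91 + Q) = (-1/4 + Y)*(-91 + Q) = (-91 + Q)*(-1/4 + Y))
I(-87, 13 + 26)/(-1494) = (91/4 - 91*(-87) - (13 + 26)/4 + (13 + 26)*(-87))/(-1494) = (91/4 + 7917 - 1/4*39 + 39*(-87))*(-1/1494) = (91/4 + 7917 - 39/4 - 3393)*(-1/1494) = 4537*(-1/1494) = -4537/1494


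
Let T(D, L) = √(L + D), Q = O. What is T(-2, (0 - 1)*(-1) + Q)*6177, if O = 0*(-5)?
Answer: 6177*I ≈ 6177.0*I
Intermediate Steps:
O = 0
Q = 0
T(D, L) = √(D + L)
T(-2, (0 - 1)*(-1) + Q)*6177 = √(-2 + ((0 - 1)*(-1) + 0))*6177 = √(-2 + (-1*(-1) + 0))*6177 = √(-2 + (1 + 0))*6177 = √(-2 + 1)*6177 = √(-1)*6177 = I*6177 = 6177*I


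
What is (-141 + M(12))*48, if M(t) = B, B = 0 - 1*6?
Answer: -7056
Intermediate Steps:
B = -6 (B = 0 - 6 = -6)
M(t) = -6
(-141 + M(12))*48 = (-141 - 6)*48 = -147*48 = -7056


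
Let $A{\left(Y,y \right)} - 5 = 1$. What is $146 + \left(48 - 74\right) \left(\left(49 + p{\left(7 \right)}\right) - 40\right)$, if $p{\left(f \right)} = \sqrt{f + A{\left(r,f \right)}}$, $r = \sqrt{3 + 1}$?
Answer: $-88 - 26 \sqrt{13} \approx -181.74$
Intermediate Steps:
$r = 2$ ($r = \sqrt{4} = 2$)
$A{\left(Y,y \right)} = 6$ ($A{\left(Y,y \right)} = 5 + 1 = 6$)
$p{\left(f \right)} = \sqrt{6 + f}$ ($p{\left(f \right)} = \sqrt{f + 6} = \sqrt{6 + f}$)
$146 + \left(48 - 74\right) \left(\left(49 + p{\left(7 \right)}\right) - 40\right) = 146 + \left(48 - 74\right) \left(\left(49 + \sqrt{6 + 7}\right) - 40\right) = 146 - 26 \left(\left(49 + \sqrt{13}\right) - 40\right) = 146 - 26 \left(9 + \sqrt{13}\right) = 146 - \left(234 + 26 \sqrt{13}\right) = -88 - 26 \sqrt{13}$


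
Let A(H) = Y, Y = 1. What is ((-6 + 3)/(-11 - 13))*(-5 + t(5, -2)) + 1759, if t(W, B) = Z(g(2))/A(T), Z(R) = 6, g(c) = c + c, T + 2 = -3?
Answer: 14073/8 ≈ 1759.1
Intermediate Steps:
T = -5 (T = -2 - 3 = -5)
g(c) = 2*c
A(H) = 1
t(W, B) = 6 (t(W, B) = 6/1 = 6*1 = 6)
((-6 + 3)/(-11 - 13))*(-5 + t(5, -2)) + 1759 = ((-6 + 3)/(-11 - 13))*(-5 + 6) + 1759 = -3/(-24)*1 + 1759 = -3*(-1/24)*1 + 1759 = (1/8)*1 + 1759 = 1/8 + 1759 = 14073/8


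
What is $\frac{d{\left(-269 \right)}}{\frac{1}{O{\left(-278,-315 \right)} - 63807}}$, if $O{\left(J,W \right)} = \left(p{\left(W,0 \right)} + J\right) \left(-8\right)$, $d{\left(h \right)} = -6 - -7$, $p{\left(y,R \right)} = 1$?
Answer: $-61591$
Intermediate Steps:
$d{\left(h \right)} = 1$ ($d{\left(h \right)} = -6 + 7 = 1$)
$O{\left(J,W \right)} = -8 - 8 J$ ($O{\left(J,W \right)} = \left(1 + J\right) \left(-8\right) = -8 - 8 J$)
$\frac{d{\left(-269 \right)}}{\frac{1}{O{\left(-278,-315 \right)} - 63807}} = 1 \frac{1}{\frac{1}{\left(-8 - -2224\right) - 63807}} = 1 \frac{1}{\frac{1}{\left(-8 + 2224\right) - 63807}} = 1 \frac{1}{\frac{1}{2216 - 63807}} = 1 \frac{1}{\frac{1}{-61591}} = 1 \frac{1}{- \frac{1}{61591}} = 1 \left(-61591\right) = -61591$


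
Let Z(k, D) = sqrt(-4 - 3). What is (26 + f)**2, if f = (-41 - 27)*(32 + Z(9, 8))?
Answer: 4590132 + 292400*I*sqrt(7) ≈ 4.5901e+6 + 7.7362e+5*I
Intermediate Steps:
Z(k, D) = I*sqrt(7) (Z(k, D) = sqrt(-7) = I*sqrt(7))
f = -2176 - 68*I*sqrt(7) (f = (-41 - 27)*(32 + I*sqrt(7)) = -68*(32 + I*sqrt(7)) = -2176 - 68*I*sqrt(7) ≈ -2176.0 - 179.91*I)
(26 + f)**2 = (26 + (-2176 - 68*I*sqrt(7)))**2 = (-2150 - 68*I*sqrt(7))**2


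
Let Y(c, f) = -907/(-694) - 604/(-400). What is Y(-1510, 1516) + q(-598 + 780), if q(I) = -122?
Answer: -4135653/34700 ≈ -119.18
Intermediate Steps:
Y(c, f) = 97747/34700 (Y(c, f) = -907*(-1/694) - 604*(-1/400) = 907/694 + 151/100 = 97747/34700)
Y(-1510, 1516) + q(-598 + 780) = 97747/34700 - 122 = -4135653/34700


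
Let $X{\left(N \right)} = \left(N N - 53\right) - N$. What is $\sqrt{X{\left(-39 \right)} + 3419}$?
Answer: $\sqrt{4926} \approx 70.185$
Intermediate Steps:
$X{\left(N \right)} = -53 + N^{2} - N$ ($X{\left(N \right)} = \left(N^{2} - 53\right) - N = \left(-53 + N^{2}\right) - N = -53 + N^{2} - N$)
$\sqrt{X{\left(-39 \right)} + 3419} = \sqrt{\left(-53 + \left(-39\right)^{2} - -39\right) + 3419} = \sqrt{\left(-53 + 1521 + 39\right) + 3419} = \sqrt{1507 + 3419} = \sqrt{4926}$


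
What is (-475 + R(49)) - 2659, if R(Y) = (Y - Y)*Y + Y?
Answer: -3085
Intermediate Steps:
R(Y) = Y (R(Y) = 0*Y + Y = 0 + Y = Y)
(-475 + R(49)) - 2659 = (-475 + 49) - 2659 = -426 - 2659 = -3085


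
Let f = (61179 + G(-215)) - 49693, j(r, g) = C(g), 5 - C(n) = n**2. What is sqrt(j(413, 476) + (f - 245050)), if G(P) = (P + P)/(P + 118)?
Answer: 33*I*sqrt(3975545)/97 ≈ 678.33*I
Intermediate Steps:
G(P) = 2*P/(118 + P) (G(P) = (2*P)/(118 + P) = 2*P/(118 + P))
C(n) = 5 - n**2
j(r, g) = 5 - g**2
f = 1114572/97 (f = (61179 + 2*(-215)/(118 - 215)) - 49693 = (61179 + 2*(-215)/(-97)) - 49693 = (61179 + 2*(-215)*(-1/97)) - 49693 = (61179 + 430/97) - 49693 = 5934793/97 - 49693 = 1114572/97 ≈ 11490.)
sqrt(j(413, 476) + (f - 245050)) = sqrt((5 - 1*476**2) + (1114572/97 - 245050)) = sqrt((5 - 1*226576) - 22655278/97) = sqrt((5 - 226576) - 22655278/97) = sqrt(-226571 - 22655278/97) = sqrt(-44632665/97) = 33*I*sqrt(3975545)/97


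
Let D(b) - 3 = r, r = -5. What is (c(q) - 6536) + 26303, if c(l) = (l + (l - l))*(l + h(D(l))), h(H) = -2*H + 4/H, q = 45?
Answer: 21882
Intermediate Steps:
D(b) = -2 (D(b) = 3 - 5 = -2)
c(l) = l*(2 + l) (c(l) = (l + (l - l))*(l + (-2*(-2) + 4/(-2))) = (l + 0)*(l + (4 + 4*(-1/2))) = l*(l + (4 - 2)) = l*(l + 2) = l*(2 + l))
(c(q) - 6536) + 26303 = (45*(2 + 45) - 6536) + 26303 = (45*47 - 6536) + 26303 = (2115 - 6536) + 26303 = -4421 + 26303 = 21882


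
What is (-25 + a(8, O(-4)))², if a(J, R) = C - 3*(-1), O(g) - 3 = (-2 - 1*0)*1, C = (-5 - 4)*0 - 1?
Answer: 529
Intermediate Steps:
C = -1 (C = -9*0 - 1 = 0 - 1 = -1)
O(g) = 1 (O(g) = 3 + (-2 - 1*0)*1 = 3 + (-2 + 0)*1 = 3 - 2*1 = 3 - 2 = 1)
a(J, R) = 2 (a(J, R) = -1 - 3*(-1) = -1 + 3 = 2)
(-25 + a(8, O(-4)))² = (-25 + 2)² = (-23)² = 529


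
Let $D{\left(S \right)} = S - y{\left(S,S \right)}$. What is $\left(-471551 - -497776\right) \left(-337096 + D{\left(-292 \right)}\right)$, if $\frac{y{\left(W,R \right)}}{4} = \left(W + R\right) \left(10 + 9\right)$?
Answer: $-7684029900$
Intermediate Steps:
$y{\left(W,R \right)} = 76 R + 76 W$ ($y{\left(W,R \right)} = 4 \left(W + R\right) \left(10 + 9\right) = 4 \left(R + W\right) 19 = 4 \left(19 R + 19 W\right) = 76 R + 76 W$)
$D{\left(S \right)} = - 151 S$ ($D{\left(S \right)} = S - \left(76 S + 76 S\right) = S - 152 S = - 151 S$)
$\left(-471551 - -497776\right) \left(-337096 + D{\left(-292 \right)}\right) = \left(-471551 - -497776\right) \left(-337096 - -44092\right) = \left(-471551 + 497776\right) \left(-337096 + 44092\right) = 26225 \left(-293004\right) = -7684029900$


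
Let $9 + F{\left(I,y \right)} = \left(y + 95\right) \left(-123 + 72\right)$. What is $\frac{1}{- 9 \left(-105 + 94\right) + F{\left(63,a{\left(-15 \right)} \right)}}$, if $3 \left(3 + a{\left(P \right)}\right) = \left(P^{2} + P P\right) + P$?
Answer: $- \frac{1}{11997} \approx -8.3354 \cdot 10^{-5}$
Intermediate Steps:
$a{\left(P \right)} = -3 + \frac{P}{3} + \frac{2 P^{2}}{3}$ ($a{\left(P \right)} = -3 + \frac{\left(P^{2} + P P\right) + P}{3} = -3 + \frac{\left(P^{2} + P^{2}\right) + P}{3} = -3 + \frac{2 P^{2} + P}{3} = -3 + \frac{P + 2 P^{2}}{3} = -3 + \left(\frac{P}{3} + \frac{2 P^{2}}{3}\right) = -3 + \frac{P}{3} + \frac{2 P^{2}}{3}$)
$F{\left(I,y \right)} = -4854 - 51 y$ ($F{\left(I,y \right)} = -9 + \left(y + 95\right) \left(-123 + 72\right) = -9 + \left(95 + y\right) \left(-51\right) = -9 - \left(4845 + 51 y\right) = -4854 - 51 y$)
$\frac{1}{- 9 \left(-105 + 94\right) + F{\left(63,a{\left(-15 \right)} \right)}} = \frac{1}{- 9 \left(-105 + 94\right) - \left(4854 + 51 \left(-3 + \frac{1}{3} \left(-15\right) + \frac{2 \left(-15\right)^{2}}{3}\right)\right)} = \frac{1}{\left(-9\right) \left(-11\right) - \left(4854 + 51 \left(-3 - 5 + \frac{2}{3} \cdot 225\right)\right)} = \frac{1}{99 - \left(4854 + 51 \left(-3 - 5 + 150\right)\right)} = \frac{1}{99 - 12096} = \frac{1}{-11997} = - \frac{1}{11997}$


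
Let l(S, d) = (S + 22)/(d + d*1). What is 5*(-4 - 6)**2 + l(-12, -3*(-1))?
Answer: 1505/3 ≈ 501.67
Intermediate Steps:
l(S, d) = (22 + S)/(2*d) (l(S, d) = (22 + S)/(d + d) = (22 + S)/((2*d)) = (22 + S)*(1/(2*d)) = (22 + S)/(2*d))
5*(-4 - 6)**2 + l(-12, -3*(-1)) = 5*(-4 - 6)**2 + (22 - 12)/(2*((-3*(-1)))) = 5*(-10)**2 + (1/2)*10/3 = 5*100 + (1/2)*(1/3)*10 = 500 + 5/3 = 1505/3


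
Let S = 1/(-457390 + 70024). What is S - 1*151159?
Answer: -58553857195/387366 ≈ -1.5116e+5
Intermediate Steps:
S = -1/387366 (S = 1/(-387366) = -1/387366 ≈ -2.5815e-6)
S - 1*151159 = -1/387366 - 1*151159 = -1/387366 - 151159 = -58553857195/387366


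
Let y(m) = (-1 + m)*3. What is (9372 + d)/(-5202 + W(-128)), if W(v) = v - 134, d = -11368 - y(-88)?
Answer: 1729/5464 ≈ 0.31643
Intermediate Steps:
y(m) = -3 + 3*m
d = -11101 (d = -11368 - (-3 + 3*(-88)) = -11368 - (-3 - 264) = -11368 - 1*(-267) = -11368 + 267 = -11101)
W(v) = -134 + v
(9372 + d)/(-5202 + W(-128)) = (9372 - 11101)/(-5202 + (-134 - 128)) = -1729/(-5202 - 262) = -1729/(-5464) = -1729*(-1/5464) = 1729/5464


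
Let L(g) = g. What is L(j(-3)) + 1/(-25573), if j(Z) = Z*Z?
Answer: 230156/25573 ≈ 9.0000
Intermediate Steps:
j(Z) = Z²
L(j(-3)) + 1/(-25573) = (-3)² + 1/(-25573) = 9 - 1/25573 = 230156/25573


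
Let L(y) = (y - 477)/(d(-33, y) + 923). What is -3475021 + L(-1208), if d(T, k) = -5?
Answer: -3190070963/918 ≈ -3.4750e+6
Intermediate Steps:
L(y) = -53/102 + y/918 (L(y) = (y - 477)/(-5 + 923) = (-477 + y)/918 = (-477 + y)*(1/918) = -53/102 + y/918)
-3475021 + L(-1208) = -3475021 + (-53/102 + (1/918)*(-1208)) = -3475021 + (-53/102 - 604/459) = -3475021 - 1685/918 = -3190070963/918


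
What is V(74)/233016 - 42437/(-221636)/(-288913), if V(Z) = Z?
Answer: 295537006465/932552192811918 ≈ 0.00031691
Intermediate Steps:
V(74)/233016 - 42437/(-221636)/(-288913) = 74/233016 - 42437/(-221636)/(-288913) = 74*(1/233016) - 42437*(-1/221636)*(-1/288913) = 37/116508 + (42437/221636)*(-1/288913) = 37/116508 - 42437/64033521668 = 295537006465/932552192811918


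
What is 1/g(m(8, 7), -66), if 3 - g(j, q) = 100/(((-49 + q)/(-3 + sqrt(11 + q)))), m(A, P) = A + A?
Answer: 207/22081 - 460*I*sqrt(55)/22081 ≈ 0.0093746 - 0.1545*I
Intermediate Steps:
m(A, P) = 2*A
g(j, q) = 3 - 100*(-3 + sqrt(11 + q))/(-49 + q) (g(j, q) = 3 - 100/((-49 + q)/(-3 + sqrt(11 + q))) = 3 - 100*(-3 + sqrt(11 + q))/(-49 + q))
1/g(m(8, 7), -66) = 1/((153 - 100*sqrt(11 - 66) + 3*(-66))/(-49 - 66)) = 1/((153 - 100*I*sqrt(55) - 198)/(-115)) = 1/(-(153 - 100*I*sqrt(55) - 198)/115) = 1/(-(-45 - 100*I*sqrt(55))/115) = 1/(9/23 + 20*I*sqrt(55)/23)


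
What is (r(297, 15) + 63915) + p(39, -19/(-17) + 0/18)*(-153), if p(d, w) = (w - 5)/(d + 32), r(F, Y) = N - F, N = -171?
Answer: 4505331/71 ≈ 63455.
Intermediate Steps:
r(F, Y) = -171 - F
p(d, w) = (-5 + w)/(32 + d)
(r(297, 15) + 63915) + p(39, -19/(-17) + 0/18)*(-153) = ((-171 - 1*297) + 63915) + ((-5 + (-19/(-17) + 0/18))/(32 + 39))*(-153) = ((-171 - 297) + 63915) + ((-5 + (-19*(-1/17) + 0*(1/18)))/71)*(-153) = (-468 + 63915) + ((-5 + (19/17 + 0))/71)*(-153) = 63447 + ((-5 + 19/17)/71)*(-153) = 63447 + ((1/71)*(-66/17))*(-153) = 63447 - 66/1207*(-153) = 63447 + 594/71 = 4505331/71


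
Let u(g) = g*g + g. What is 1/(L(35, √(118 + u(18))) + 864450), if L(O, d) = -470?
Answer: 1/863980 ≈ 1.1574e-6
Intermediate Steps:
u(g) = g + g² (u(g) = g² + g = g + g²)
1/(L(35, √(118 + u(18))) + 864450) = 1/(-470 + 864450) = 1/863980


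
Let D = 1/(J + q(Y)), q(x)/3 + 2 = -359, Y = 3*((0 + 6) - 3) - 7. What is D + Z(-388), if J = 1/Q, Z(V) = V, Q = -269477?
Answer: -113235583173/291843592 ≈ -388.00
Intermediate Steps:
Y = 2 (Y = 3*(6 - 3) - 7 = 3*3 - 7 = 9 - 7 = 2)
q(x) = -1083 (q(x) = -6 + 3*(-359) = -6 - 1077 = -1083)
J = -1/269477 (J = 1/(-269477) = -1/269477 ≈ -3.7109e-6)
D = -269477/291843592 (D = 1/(-1/269477 - 1083) = 1/(-291843592/269477) = -269477/291843592 ≈ -0.00092336)
D + Z(-388) = -269477/291843592 - 388 = -113235583173/291843592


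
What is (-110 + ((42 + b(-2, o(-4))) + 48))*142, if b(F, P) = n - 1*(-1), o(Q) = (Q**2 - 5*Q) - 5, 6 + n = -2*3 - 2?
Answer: -4686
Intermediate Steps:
n = -14 (n = -6 + (-2*3 - 2) = -6 + (-6 - 2) = -6 - 8 = -14)
o(Q) = -5 + Q**2 - 5*Q
b(F, P) = -13 (b(F, P) = -14 - 1*(-1) = -14 + 1 = -13)
(-110 + ((42 + b(-2, o(-4))) + 48))*142 = (-110 + ((42 - 13) + 48))*142 = (-110 + (29 + 48))*142 = (-110 + 77)*142 = -33*142 = -4686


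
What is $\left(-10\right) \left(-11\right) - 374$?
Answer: $-264$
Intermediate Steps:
$\left(-10\right) \left(-11\right) - 374 = 110 - 374 = -264$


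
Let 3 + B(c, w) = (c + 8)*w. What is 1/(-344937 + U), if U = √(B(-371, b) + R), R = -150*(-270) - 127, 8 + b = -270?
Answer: -344937/118981392685 - 26*√209/118981392685 ≈ -2.9022e-6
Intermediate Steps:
b = -278 (b = -8 - 270 = -278)
R = 40373 (R = 40500 - 127 = 40373)
B(c, w) = -3 + w*(8 + c) (B(c, w) = -3 + (c + 8)*w = -3 + (8 + c)*w = -3 + w*(8 + c))
U = 26*√209 (U = √((-3 + 8*(-278) - 371*(-278)) + 40373) = √((-3 - 2224 + 103138) + 40373) = √(100911 + 40373) = √141284 = 26*√209 ≈ 375.88)
1/(-344937 + U) = 1/(-344937 + 26*√209)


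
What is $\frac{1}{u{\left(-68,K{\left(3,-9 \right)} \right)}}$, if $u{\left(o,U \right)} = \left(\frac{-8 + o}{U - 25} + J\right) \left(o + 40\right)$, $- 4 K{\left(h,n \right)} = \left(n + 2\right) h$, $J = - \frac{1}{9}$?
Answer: $- \frac{711}{74396} \approx -0.009557$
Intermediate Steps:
$J = - \frac{1}{9}$ ($J = \left(-1\right) \frac{1}{9} = - \frac{1}{9} \approx -0.11111$)
$K{\left(h,n \right)} = - \frac{h \left(2 + n\right)}{4}$ ($K{\left(h,n \right)} = - \frac{\left(n + 2\right) h}{4} = - \frac{\left(2 + n\right) h}{4} = - \frac{h \left(2 + n\right)}{4}$)
$u{\left(o,U \right)} = \left(40 + o\right) \left(- \frac{1}{9} + \frac{-8 + o}{-25 + U}\right)$ ($u{\left(o,U \right)} = \left(\frac{-8 + o}{U - 25} - \frac{1}{9}\right) \left(o + 40\right) = \left(\frac{-8 + o}{-25 + U} - \frac{1}{9}\right) \left(40 + o\right) = \left(- \frac{1}{9} + \frac{-8 + o}{-25 + U}\right) \left(40 + o\right) = \left(40 + o\right) \left(- \frac{1}{9} + \frac{-8 + o}{-25 + U}\right)$)
$\frac{1}{u{\left(-68,K{\left(3,-9 \right)} \right)}} = \frac{1}{\frac{1}{9} \frac{1}{-25 - \frac{3 \left(2 - 9\right)}{4}} \left(-1880 - 40 \left(\left(- \frac{1}{4}\right) 3 \left(2 - 9\right)\right) + 9 \left(-68\right)^{2} + 313 \left(-68\right) - \left(- \frac{1}{4}\right) 3 \left(2 - 9\right) \left(-68\right)\right)} = \frac{1}{\frac{1}{9} \frac{1}{-25 - \frac{3}{4} \left(-7\right)} \left(-1880 - 40 \left(\left(- \frac{1}{4}\right) 3 \left(-7\right)\right) + 9 \cdot 4624 - 21284 - \left(- \frac{1}{4}\right) 3 \left(-7\right) \left(-68\right)\right)} = \frac{1}{\frac{1}{9} \frac{1}{-25 + \frac{21}{4}} \left(-1880 - 210 + 41616 - 21284 - \frac{21}{4} \left(-68\right)\right)} = \frac{1}{\frac{1}{9} \frac{1}{- \frac{79}{4}} \left(-1880 - 210 + 41616 - 21284 + 357\right)} = \frac{1}{\frac{1}{9} \left(- \frac{4}{79}\right) 18599} = \frac{1}{- \frac{74396}{711}} = - \frac{711}{74396}$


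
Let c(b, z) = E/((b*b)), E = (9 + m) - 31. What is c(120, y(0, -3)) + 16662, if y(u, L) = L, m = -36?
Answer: 119966371/7200 ≈ 16662.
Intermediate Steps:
E = -58 (E = (9 - 36) - 31 = -27 - 31 = -58)
c(b, z) = -58/b²
c(120, y(0, -3)) + 16662 = -58/120² + 16662 = -58*1/14400 + 16662 = -29/7200 + 16662 = 119966371/7200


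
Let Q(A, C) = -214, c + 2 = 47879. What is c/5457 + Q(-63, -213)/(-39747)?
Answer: 634711639/72299793 ≈ 8.7789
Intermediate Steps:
c = 47877 (c = -2 + 47879 = 47877)
c/5457 + Q(-63, -213)/(-39747) = 47877/5457 - 214/(-39747) = 47877*(1/5457) - 214*(-1/39747) = 15959/1819 + 214/39747 = 634711639/72299793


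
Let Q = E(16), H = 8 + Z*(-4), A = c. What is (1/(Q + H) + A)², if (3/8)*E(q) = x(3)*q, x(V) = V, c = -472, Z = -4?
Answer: 5147058049/23104 ≈ 2.2278e+5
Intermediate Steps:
A = -472
E(q) = 8*q (E(q) = 8*(3*q)/3 = 8*q)
H = 24 (H = 8 - 4*(-4) = 8 + 16 = 24)
Q = 128 (Q = 8*16 = 128)
(1/(Q + H) + A)² = (1/(128 + 24) - 472)² = (1/152 - 472)² = (-71743/152)² = 5147058049/23104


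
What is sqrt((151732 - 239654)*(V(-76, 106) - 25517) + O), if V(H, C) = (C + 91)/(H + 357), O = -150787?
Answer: sqrt(177132678134253)/281 ≈ 47363.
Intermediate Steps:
V(H, C) = (91 + C)/(357 + H)
sqrt((151732 - 239654)*(V(-76, 106) - 25517) + O) = sqrt((151732 - 239654)*((91 + 106)/(357 - 76) - 25517) - 150787) = sqrt(-87922*(197/281 - 25517) - 150787) = sqrt(-87922*(-7170080/281) - 150787) = sqrt(630407773760/281 - 150787) = sqrt(630365402613/281) = sqrt(177132678134253)/281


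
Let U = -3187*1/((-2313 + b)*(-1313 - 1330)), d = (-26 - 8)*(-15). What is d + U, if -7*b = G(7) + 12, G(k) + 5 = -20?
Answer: 21806789231/42758454 ≈ 510.00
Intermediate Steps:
G(k) = -25 (G(k) = -5 - 20 = -25)
b = 13/7 (b = -(-25 + 12)/7 = -⅐*(-13) = 13/7 ≈ 1.8571)
d = 510 (d = -34*(-15) = 510)
U = -22309/42758454 (U = -3187*1/((-2313 + 13/7)*(-1313 - 1330)) = -3187/((-16178/7*(-2643))) = -3187/42758454/7 = -3187*7/42758454 = -22309/42758454 ≈ -0.00052174)
d + U = 510 - 22309/42758454 = 21806789231/42758454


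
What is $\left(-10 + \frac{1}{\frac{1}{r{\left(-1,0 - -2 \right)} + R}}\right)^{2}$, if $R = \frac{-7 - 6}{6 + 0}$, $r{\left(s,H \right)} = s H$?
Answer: $\frac{7225}{36} \approx 200.69$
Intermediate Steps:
$r{\left(s,H \right)} = H s$
$R = - \frac{13}{6} \approx -2.1667$
$\left(-10 + \frac{1}{\frac{1}{r{\left(-1,0 - -2 \right)} + R}}\right)^{2} = \left(-10 + \frac{1}{\frac{1}{\left(0 - -2\right) \left(-1\right) - \frac{13}{6}}}\right)^{2} = \left(-10 + \frac{1}{\frac{1}{\left(0 + 2\right) \left(-1\right) - \frac{13}{6}}}\right)^{2} = \left(-10 + \frac{1}{\frac{1}{2 \left(-1\right) - \frac{13}{6}}}\right)^{2} = \left(-10 + \frac{1}{\frac{1}{-2 - \frac{13}{6}}}\right)^{2} = \left(-10 + \frac{1}{\frac{1}{- \frac{25}{6}}}\right)^{2} = \left(-10 + \frac{1}{- \frac{6}{25}}\right)^{2} = \left(-10 - \frac{25}{6}\right)^{2} = \left(- \frac{85}{6}\right)^{2} = \frac{7225}{36}$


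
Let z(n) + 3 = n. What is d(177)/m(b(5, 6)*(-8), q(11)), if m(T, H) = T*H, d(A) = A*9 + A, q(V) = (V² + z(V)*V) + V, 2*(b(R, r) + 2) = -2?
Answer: 59/176 ≈ 0.33523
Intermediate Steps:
b(R, r) = -3 (b(R, r) = -2 + (½)*(-2) = -2 - 1 = -3)
z(n) = -3 + n
q(V) = V + V² + V*(-3 + V) (q(V) = (V² + (-3 + V)*V) + V = (V² + V*(-3 + V)) + V = V + V² + V*(-3 + V))
d(A) = 10*A (d(A) = 9*A + A = 10*A)
m(T, H) = H*T
d(177)/m(b(5, 6)*(-8), q(11)) = (10*177)/(((2*11*(-1 + 11))*(-3*(-8)))) = 1770/(((2*11*10)*24)) = 1770/((220*24)) = 1770/5280 = 1770*(1/5280) = 59/176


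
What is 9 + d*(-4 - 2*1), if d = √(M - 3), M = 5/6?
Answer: 9 - I*√78 ≈ 9.0 - 8.8318*I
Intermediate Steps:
M = ⅚ (M = 5*(⅙) = ⅚ ≈ 0.83333)
d = I*√78/6 (d = √(⅚ - 3) = √(-13/6) = I*√78/6 ≈ 1.472*I)
9 + d*(-4 - 2*1) = 9 + (I*√78/6)*(-4 - 2*1) = 9 + (I*√78/6)*(-4 - 2) = 9 + (I*√78/6)*(-6) = 9 - I*√78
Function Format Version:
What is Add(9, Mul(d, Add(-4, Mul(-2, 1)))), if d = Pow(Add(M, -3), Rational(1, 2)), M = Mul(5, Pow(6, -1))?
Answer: Add(9, Mul(-1, I, Pow(78, Rational(1, 2)))) ≈ Add(9.0000, Mul(-8.8318, I))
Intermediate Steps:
M = Rational(5, 6) (M = Mul(5, Rational(1, 6)) = Rational(5, 6) ≈ 0.83333)
d = Mul(Rational(1, 6), I, Pow(78, Rational(1, 2))) (d = Pow(Add(Rational(5, 6), -3), Rational(1, 2)) = Pow(Rational(-13, 6), Rational(1, 2)) = Mul(Rational(1, 6), I, Pow(78, Rational(1, 2))) ≈ Mul(1.4720, I))
Add(9, Mul(d, Add(-4, Mul(-2, 1)))) = Add(9, Mul(Mul(Rational(1, 6), I, Pow(78, Rational(1, 2))), Add(-4, Mul(-2, 1)))) = Add(9, Mul(Mul(Rational(1, 6), I, Pow(78, Rational(1, 2))), Add(-4, -2))) = Add(9, Mul(Mul(Rational(1, 6), I, Pow(78, Rational(1, 2))), -6)) = Add(9, Mul(-1, I, Pow(78, Rational(1, 2))))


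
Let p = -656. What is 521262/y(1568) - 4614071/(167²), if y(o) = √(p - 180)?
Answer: -4614071/27889 - 260631*I*√209/209 ≈ -165.44 - 18028.0*I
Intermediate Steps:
y(o) = 2*I*√209 (y(o) = √(-656 - 180) = √(-836) = 2*I*√209)
521262/y(1568) - 4614071/(167²) = 521262/((2*I*√209)) - 4614071/(167²) = 521262*(-I*√209/418) - 4614071/27889 = -260631*I*√209/209 - 4614071*1/27889 = -260631*I*√209/209 - 4614071/27889 = -4614071/27889 - 260631*I*√209/209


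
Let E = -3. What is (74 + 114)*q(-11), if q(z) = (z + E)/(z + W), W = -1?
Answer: 658/3 ≈ 219.33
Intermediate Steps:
q(z) = (-3 + z)/(-1 + z) (q(z) = (z - 3)/(z - 1) = (-3 + z)/(-1 + z))
(74 + 114)*q(-11) = (74 + 114)*((-3 - 11)/(-1 - 11)) = 188*(-14/(-12)) = 188*(-1/12*(-14)) = 188*(7/6) = 658/3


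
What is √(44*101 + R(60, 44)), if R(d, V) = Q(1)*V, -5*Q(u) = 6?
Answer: 2*√27445/5 ≈ 66.266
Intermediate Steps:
Q(u) = -6/5 (Q(u) = -⅕*6 = -6/5)
R(d, V) = -6*V/5
√(44*101 + R(60, 44)) = √(44*101 - 6/5*44) = √(4444 - 264/5) = √(21956/5) = 2*√27445/5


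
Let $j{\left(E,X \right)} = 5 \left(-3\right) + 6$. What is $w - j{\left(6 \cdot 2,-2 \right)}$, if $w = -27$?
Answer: $-18$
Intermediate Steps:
$j{\left(E,X \right)} = -9$ ($j{\left(E,X \right)} = -15 + 6 = -9$)
$w - j{\left(6 \cdot 2,-2 \right)} = -27 - -9 = -27 + 9 = -18$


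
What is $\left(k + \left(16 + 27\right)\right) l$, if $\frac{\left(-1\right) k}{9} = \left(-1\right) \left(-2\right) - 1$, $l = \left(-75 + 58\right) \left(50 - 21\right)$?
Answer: $-16762$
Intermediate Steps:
$l = -493$ ($l = \left(-17\right) 29 = -493$)
$k = -9$ ($k = - 9 \left(\left(-1\right) \left(-2\right) - 1\right) = - 9 \left(2 - 1\right) = \left(-9\right) 1 = -9$)
$\left(k + \left(16 + 27\right)\right) l = \left(-9 + \left(16 + 27\right)\right) \left(-493\right) = \left(-9 + 43\right) \left(-493\right) = 34 \left(-493\right) = -16762$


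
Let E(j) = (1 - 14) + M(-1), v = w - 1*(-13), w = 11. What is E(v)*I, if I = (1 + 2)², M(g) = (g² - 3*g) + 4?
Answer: -45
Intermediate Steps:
M(g) = 4 + g² - 3*g
v = 24 (v = 11 - 1*(-13) = 11 + 13 = 24)
E(j) = -5 (E(j) = (1 - 14) + (4 + (-1)² - 3*(-1)) = -13 + (4 + 1 + 3) = -13 + 8 = -5)
I = 9 (I = 3² = 9)
E(v)*I = -5*9 = -45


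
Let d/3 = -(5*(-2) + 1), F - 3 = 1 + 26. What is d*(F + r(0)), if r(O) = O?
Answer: 810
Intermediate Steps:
F = 30 (F = 3 + (1 + 26) = 3 + 27 = 30)
d = 27 (d = 3*(-(5*(-2) + 1)) = 3*(-(-10 + 1)) = 3*(-1*(-9)) = 3*9 = 27)
d*(F + r(0)) = 27*(30 + 0) = 27*30 = 810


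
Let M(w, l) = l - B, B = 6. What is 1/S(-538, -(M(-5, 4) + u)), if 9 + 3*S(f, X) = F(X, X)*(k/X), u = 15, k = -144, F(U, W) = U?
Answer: -1/51 ≈ -0.019608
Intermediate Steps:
M(w, l) = -6 + l (M(w, l) = l - 1*6 = l - 6 = -6 + l)
S(f, X) = -51 (S(f, X) = -3 + (X*(-144/X))/3 = -3 + (1/3)*(-144) = -3 - 48 = -51)
1/S(-538, -(M(-5, 4) + u)) = 1/(-51) = -1/51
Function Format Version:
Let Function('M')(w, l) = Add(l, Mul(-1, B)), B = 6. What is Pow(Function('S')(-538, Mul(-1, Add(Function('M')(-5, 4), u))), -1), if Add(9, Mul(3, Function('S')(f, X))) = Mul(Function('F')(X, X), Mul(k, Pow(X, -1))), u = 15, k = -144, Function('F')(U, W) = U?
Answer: Rational(-1, 51) ≈ -0.019608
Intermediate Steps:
Function('M')(w, l) = Add(-6, l) (Function('M')(w, l) = Add(l, Mul(-1, 6)) = Add(l, -6) = Add(-6, l))
Function('S')(f, X) = -51 (Function('S')(f, X) = Add(-3, Mul(Rational(1, 3), Mul(X, Mul(-144, Pow(X, -1))))) = Add(-3, Mul(Rational(1, 3), -144)) = Add(-3, -48) = -51)
Pow(Function('S')(-538, Mul(-1, Add(Function('M')(-5, 4), u))), -1) = Pow(-51, -1) = Rational(-1, 51)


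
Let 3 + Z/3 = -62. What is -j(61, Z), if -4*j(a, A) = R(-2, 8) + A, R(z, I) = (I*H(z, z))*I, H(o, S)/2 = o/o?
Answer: -67/4 ≈ -16.750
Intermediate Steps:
H(o, S) = 2 (H(o, S) = 2*(o/o) = 2*1 = 2)
Z = -195 (Z = -9 + 3*(-62) = -9 - 186 = -195)
R(z, I) = 2*I**2 (R(z, I) = (I*2)*I = (2*I)*I = 2*I**2)
j(a, A) = -32 - A/4 (j(a, A) = -(2*8**2 + A)/4 = -(2*64 + A)/4 = -(128 + A)/4 = -32 - A/4)
-j(61, Z) = -(-32 - 1/4*(-195)) = -(-32 + 195/4) = -1*67/4 = -67/4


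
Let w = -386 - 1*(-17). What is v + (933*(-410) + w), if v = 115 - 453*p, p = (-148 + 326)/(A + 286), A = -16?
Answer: -17238719/45 ≈ -3.8308e+5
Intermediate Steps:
p = 89/135 (p = (-148 + 326)/(-16 + 286) = 178/270 = 178*(1/270) = 89/135 ≈ 0.65926)
w = -369 (w = -386 + 17 = -369)
v = -8264/45 (v = 115 - 453*89/135 = 115 - 13439/45 = -8264/45 ≈ -183.64)
v + (933*(-410) + w) = -8264/45 + (933*(-410) - 369) = -8264/45 + (-382530 - 369) = -8264/45 - 382899 = -17238719/45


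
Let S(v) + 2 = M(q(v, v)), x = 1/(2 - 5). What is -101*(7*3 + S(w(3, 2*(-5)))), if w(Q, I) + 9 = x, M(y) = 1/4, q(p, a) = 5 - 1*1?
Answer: -7777/4 ≈ -1944.3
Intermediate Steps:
q(p, a) = 4 (q(p, a) = 5 - 1 = 4)
M(y) = 1/4
x = -1/3 (x = 1/(-3) = -1/3 ≈ -0.33333)
w(Q, I) = -28/3 (w(Q, I) = -9 - 1/3 = -28/3)
S(v) = -7/4 (S(v) = -2 + 1/4 = -7/4)
-101*(7*3 + S(w(3, 2*(-5)))) = -101*(7*3 - 7/4) = -101*(21 - 7/4) = -101*77/4 = -7777/4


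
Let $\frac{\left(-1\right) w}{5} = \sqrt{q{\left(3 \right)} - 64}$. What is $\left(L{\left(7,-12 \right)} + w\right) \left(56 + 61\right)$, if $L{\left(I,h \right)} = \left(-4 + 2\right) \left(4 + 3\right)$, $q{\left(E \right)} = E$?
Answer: $-1638 - 585 i \sqrt{61} \approx -1638.0 - 4569.0 i$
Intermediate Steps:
$L{\left(I,h \right)} = -14$ ($L{\left(I,h \right)} = \left(-2\right) 7 = -14$)
$w = - 5 i \sqrt{61}$ ($w = - 5 \sqrt{3 - 64} = - 5 \sqrt{-61} = - 5 i \sqrt{61} \approx - 39.051 i$)
$\left(L{\left(7,-12 \right)} + w\right) \left(56 + 61\right) = \left(-14 - 5 i \sqrt{61}\right) \left(56 + 61\right) = \left(-14 - 5 i \sqrt{61}\right) 117 = -1638 - 585 i \sqrt{61}$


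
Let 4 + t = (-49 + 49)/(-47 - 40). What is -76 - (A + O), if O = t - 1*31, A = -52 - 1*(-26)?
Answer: -15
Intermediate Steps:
t = -4 (t = -4 + (-49 + 49)/(-47 - 40) = -4 + 0/(-87) = -4 + 0*(-1/87) = -4 + 0 = -4)
A = -26 (A = -52 + 26 = -26)
O = -35 (O = -4 - 1*31 = -4 - 31 = -35)
-76 - (A + O) = -76 - (-26 - 35) = -76 - 1*(-61) = -76 + 61 = -15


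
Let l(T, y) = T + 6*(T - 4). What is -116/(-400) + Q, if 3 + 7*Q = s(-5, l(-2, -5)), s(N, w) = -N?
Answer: 403/700 ≈ 0.57571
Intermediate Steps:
l(T, y) = -24 + 7*T (l(T, y) = T + 6*(-4 + T) = T + (-24 + 6*T) = -24 + 7*T)
Q = 2/7 (Q = -3/7 + (-1*(-5))/7 = -3/7 + (⅐)*5 = -3/7 + 5/7 = 2/7 ≈ 0.28571)
-116/(-400) + Q = -116/(-400) + 2/7 = -116*(-1/400) + 2/7 = 29/100 + 2/7 = 403/700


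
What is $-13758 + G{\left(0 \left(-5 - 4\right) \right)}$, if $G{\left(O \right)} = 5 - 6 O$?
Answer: $-13753$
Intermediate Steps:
$-13758 + G{\left(0 \left(-5 - 4\right) \right)} = -13758 + \left(5 - 6 \cdot 0 \left(-5 - 4\right)\right) = -13758 + \left(5 - 6 \cdot 0 \left(-9\right)\right) = -13758 + \left(5 - 0\right) = -13758 + \left(5 + 0\right) = -13758 + 5 = -13753$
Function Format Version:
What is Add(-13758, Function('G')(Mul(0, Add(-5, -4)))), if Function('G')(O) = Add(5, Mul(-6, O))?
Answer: -13753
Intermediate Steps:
Add(-13758, Function('G')(Mul(0, Add(-5, -4)))) = Add(-13758, Add(5, Mul(-6, Mul(0, Add(-5, -4))))) = Add(-13758, Add(5, Mul(-6, Mul(0, -9)))) = Add(-13758, Add(5, Mul(-6, 0))) = Add(-13758, Add(5, 0)) = Add(-13758, 5) = -13753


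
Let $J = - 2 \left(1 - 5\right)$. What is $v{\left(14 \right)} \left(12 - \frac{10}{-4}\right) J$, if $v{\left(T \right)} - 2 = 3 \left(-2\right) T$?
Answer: $-9512$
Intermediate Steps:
$v{\left(T \right)} = 2 - 6 T$ ($v{\left(T \right)} = 2 + 3 \left(-2\right) T = 2 - 6 T$)
$J = 8$ ($J = \left(-2\right) \left(-4\right) = 8$)
$v{\left(14 \right)} \left(12 - \frac{10}{-4}\right) J = \left(2 - 84\right) \left(12 - \frac{10}{-4}\right) 8 = \left(2 - 84\right) \left(12 - - \frac{5}{2}\right) 8 = - 82 \left(12 + \frac{5}{2}\right) 8 = - 82 \cdot \frac{29}{2} \cdot 8 = \left(-82\right) 116 = -9512$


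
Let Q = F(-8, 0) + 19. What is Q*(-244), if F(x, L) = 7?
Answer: -6344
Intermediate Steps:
Q = 26 (Q = 7 + 19 = 26)
Q*(-244) = 26*(-244) = -6344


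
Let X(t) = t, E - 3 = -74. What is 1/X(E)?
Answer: -1/71 ≈ -0.014085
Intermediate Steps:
E = -71 (E = 3 - 74 = -71)
1/X(E) = 1/(-71) = -1/71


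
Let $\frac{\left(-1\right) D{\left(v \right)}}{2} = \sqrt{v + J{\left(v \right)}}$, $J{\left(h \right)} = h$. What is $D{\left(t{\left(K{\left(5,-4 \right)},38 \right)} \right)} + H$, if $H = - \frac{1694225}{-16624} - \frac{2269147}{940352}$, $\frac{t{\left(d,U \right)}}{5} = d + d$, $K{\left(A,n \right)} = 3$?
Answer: $\frac{97215347967}{977025728} - 4 \sqrt{15} \approx 84.009$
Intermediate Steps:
$t{\left(d,U \right)} = 10 d$ ($t{\left(d,U \right)} = 5 \left(d + d\right) = 5 \cdot 2 d = 10 d$)
$D{\left(v \right)} = - 2 \sqrt{2} \sqrt{v}$ ($D{\left(v \right)} = - 2 \sqrt{v + v} = - 2 \sqrt{2 v} = - 2 \sqrt{2} \sqrt{v}$)
$H = \frac{97215347967}{977025728}$ ($H = \left(-1694225\right) \left(- \frac{1}{16624}\right) - \frac{2269147}{940352} = \frac{1694225}{16624} - \frac{2269147}{940352} = \frac{97215347967}{977025728} \approx 99.501$)
$D{\left(t{\left(K{\left(5,-4 \right)},38 \right)} \right)} + H = - 2 \sqrt{2} \sqrt{10 \cdot 3} + \frac{97215347967}{977025728} = - 2 \sqrt{2} \sqrt{30} + \frac{97215347967}{977025728} = - 4 \sqrt{15} + \frac{97215347967}{977025728} = \frac{97215347967}{977025728} - 4 \sqrt{15}$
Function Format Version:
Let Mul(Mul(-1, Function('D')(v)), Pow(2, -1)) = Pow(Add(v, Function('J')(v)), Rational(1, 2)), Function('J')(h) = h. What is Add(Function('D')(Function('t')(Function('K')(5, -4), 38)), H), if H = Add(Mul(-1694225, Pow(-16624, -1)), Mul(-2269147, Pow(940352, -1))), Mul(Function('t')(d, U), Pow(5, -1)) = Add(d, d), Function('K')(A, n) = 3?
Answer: Add(Rational(97215347967, 977025728), Mul(-4, Pow(15, Rational(1, 2)))) ≈ 84.009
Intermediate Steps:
Function('t')(d, U) = Mul(10, d) (Function('t')(d, U) = Mul(5, Add(d, d)) = Mul(5, Mul(2, d)) = Mul(10, d))
Function('D')(v) = Mul(-2, Pow(2, Rational(1, 2)), Pow(v, Rational(1, 2))) (Function('D')(v) = Mul(-2, Pow(Add(v, v), Rational(1, 2))) = Mul(-2, Pow(Mul(2, v), Rational(1, 2))) = Mul(-2, Mul(Pow(2, Rational(1, 2)), Pow(v, Rational(1, 2)))) = Mul(-2, Pow(2, Rational(1, 2)), Pow(v, Rational(1, 2))))
H = Rational(97215347967, 977025728) (H = Add(Mul(-1694225, Rational(-1, 16624)), Mul(-2269147, Rational(1, 940352))) = Add(Rational(1694225, 16624), Rational(-2269147, 940352)) = Rational(97215347967, 977025728) ≈ 99.501)
Add(Function('D')(Function('t')(Function('K')(5, -4), 38)), H) = Add(Mul(-2, Pow(2, Rational(1, 2)), Pow(Mul(10, 3), Rational(1, 2))), Rational(97215347967, 977025728)) = Add(Mul(-2, Pow(2, Rational(1, 2)), Pow(30, Rational(1, 2))), Rational(97215347967, 977025728)) = Add(Mul(-4, Pow(15, Rational(1, 2))), Rational(97215347967, 977025728)) = Add(Rational(97215347967, 977025728), Mul(-4, Pow(15, Rational(1, 2))))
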